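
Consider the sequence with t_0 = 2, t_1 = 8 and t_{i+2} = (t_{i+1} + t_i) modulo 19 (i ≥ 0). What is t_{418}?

9

Computing terms: t_0 = 2,  t_1 = 8,  t_2 = 10,  t_3 = 18,  t_4 = 9,  t_5 = 8,  t_6 = 17,  t_7 = 6,  t_8 = 4,  t_9 = 10,  t_{10} = 14,  t_{11} = 5,  t_{12} = 0,  t_{13} = 5,  t_{14} = 5,  t_{15} = 10,  t_{16} = 15,  t_{17} = 6,  t_{18} = 2,  t_{19} = 8.
Since (t_{18}, t_{19}) = (t_0, t_1) = (2, 8) (two consecutive terms determine the rest), the sequence is periodic with period 18.
(418 - 0) mod 18 = 4, so t_{418} = t_4 = 9.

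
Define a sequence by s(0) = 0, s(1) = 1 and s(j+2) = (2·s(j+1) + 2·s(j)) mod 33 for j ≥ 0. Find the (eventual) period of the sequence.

s(0) = 0,  s(1) = 1,  s(2) = 2,  s(3) = 6,  s(4) = 16,  s(5) = 11,  s(6) = 21,  s(7) = 31,  s(8) = 5,  s(9) = 6,  s(10) = 22,  s(11) = 23,  s(12) = 24,  s(13) = 28,  s(14) = 5,  s(15) = 0,  s(16) = 10,  s(17) = 20,  s(18) = 27,  s(19) = 28,  s(20) = 11,  s(21) = 12,  s(22) = 13,  s(23) = 17,  s(24) = 27,  s(25) = 22,  s(26) = 32,  s(27) = 9,  s(28) = 16,  s(29) = 17,  s(30) = 0,  s(31) = 1.
The sequence repeats with period 30.

30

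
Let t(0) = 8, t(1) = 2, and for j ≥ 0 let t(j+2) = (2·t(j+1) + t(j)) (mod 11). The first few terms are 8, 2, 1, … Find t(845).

We have t(0) = 8; t(1) = 2; t(2) = 1; t(3) = 4; t(4) = 9; t(5) = 0; t(6) = 9; t(7) = 7; t(8) = 1; t(9) = 9; t(10) = 8; t(11) = 3; t(12) = 3; t(13) = 9; t(14) = 10; t(15) = 7; t(16) = 2; t(17) = 0; t(18) = 2; t(19) = 4; t(20) = 10; t(21) = 2; t(22) = 3; t(23) = 8; t(24) = 8; t(25) = 2.
The sequence repeats with period 24.
(845 - 0) mod 24 = 5, so t(845) = t(5) = 0.

0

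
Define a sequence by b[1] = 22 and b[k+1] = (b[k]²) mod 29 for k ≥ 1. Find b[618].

Listing terms: b[1] = 22, b[2] = 20, b[3] = 23, b[4] = 7, b[5] = 20.
Since b[5] = b[2] = 20, the sequence is eventually periodic: after a pre-period of length 1 it cycles with period 3.
For k ≥ 2, b[k] depends only on (k - 2) mod 3. (618 - 2) mod 3 = 1, so b[618] = b[3] = 23.

23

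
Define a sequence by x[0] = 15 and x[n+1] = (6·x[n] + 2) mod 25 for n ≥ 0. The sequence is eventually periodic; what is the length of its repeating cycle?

We have x[0] = 15,  x[1] = 17,  x[2] = 4,  x[3] = 1,  x[4] = 8,  x[5] = 0,  x[6] = 2,  x[7] = 14,  x[8] = 11,  x[9] = 18,  x[10] = 10,  x[11] = 12,  x[12] = 24,  x[13] = 21,  x[14] = 3,  x[15] = 20,  x[16] = 22,  x[17] = 9,  x[18] = 6,  x[19] = 13,  x[20] = 5,  x[21] = 7,  x[22] = 19,  x[23] = 16,  x[24] = 23,  x[25] = 15.
The sequence repeats with period 25.

25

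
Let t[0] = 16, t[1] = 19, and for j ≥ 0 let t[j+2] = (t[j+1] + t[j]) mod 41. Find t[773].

We have t[0] = 16; t[1] = 19; t[2] = 35; t[3] = 13; t[4] = 7; t[5] = 20; t[6] = 27; t[7] = 6; t[8] = 33; t[9] = 39; t[10] = 31; t[11] = 29; t[12] = 19; t[13] = 7; t[14] = 26; t[15] = 33; t[16] = 18; t[17] = 10; t[18] = 28; t[19] = 38; t[20] = 25; t[21] = 22; t[22] = 6; t[23] = 28; t[24] = 34; t[25] = 21; t[26] = 14; t[27] = 35; t[28] = 8; t[29] = 2; t[30] = 10; t[31] = 12; t[32] = 22; t[33] = 34; t[34] = 15; t[35] = 8; t[36] = 23; t[37] = 31; t[38] = 13; t[39] = 3; t[40] = 16; t[41] = 19.
The sequence repeats with period 40.
(773 - 0) mod 40 = 13, so t[773] = t[13] = 7.

7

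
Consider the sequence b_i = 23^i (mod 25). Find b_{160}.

1

Computing terms: b_0 = 1,  b_1 = 23,  b_2 = 4,  b_3 = 17,  b_4 = 16,  b_5 = 18,  b_6 = 14,  b_7 = 22,  b_8 = 6,  b_9 = 13,  b_{10} = 24,  b_{11} = 2,  b_{12} = 21,  b_{13} = 8,  b_{14} = 9,  b_{15} = 7,  b_{16} = 11,  b_{17} = 3,  b_{18} = 19,  b_{19} = 12,  b_{20} = 1.
Since b_{20} = b_0 = 1, the sequence is periodic with period 20.
So b_{160} = b_{0 + ((160-0) mod 20)} = b_0 = 1.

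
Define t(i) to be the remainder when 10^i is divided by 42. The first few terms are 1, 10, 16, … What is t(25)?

Computing terms: t(0) = 1; t(1) = 10; t(2) = 16; t(3) = 34; t(4) = 4; t(5) = 40; t(6) = 22; t(7) = 10.
Since t(7) = t(1) = 10, the sequence is eventually periodic: after a pre-period of length 1 it cycles with period 6.
For i ≥ 1, t(i) depends only on (i - 1) mod 6. (25 - 1) mod 6 = 0, so t(25) = t(1) = 10.

10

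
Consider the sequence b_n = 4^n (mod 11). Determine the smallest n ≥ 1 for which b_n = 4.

1

We have b_0 = 1, b_1 = 4, b_2 = 5, b_3 = 9, b_4 = 3, b_5 = 1.
Since b_5 = b_0 = 1, the sequence is periodic with period 5.
The value 4 first appears (with n ≥ 1) at b_1.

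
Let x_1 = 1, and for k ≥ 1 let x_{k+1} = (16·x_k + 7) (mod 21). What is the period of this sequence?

Computing terms: x_1 = 1; x_2 = 2; x_3 = 18; x_4 = 1.
Since x_4 = x_1 = 1, the sequence is periodic with period 3.

3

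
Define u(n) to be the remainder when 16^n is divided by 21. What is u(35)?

4

Computing terms: u(1) = 16; u(2) = 4; u(3) = 1; u(4) = 16.
The sequence repeats with period 3.
(35 - 1) mod 3 = 1, so u(35) = u(2) = 4.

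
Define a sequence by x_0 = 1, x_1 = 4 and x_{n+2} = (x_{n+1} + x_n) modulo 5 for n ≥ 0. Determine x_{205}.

Computing terms: x_0 = 1,  x_1 = 4,  x_2 = 0,  x_3 = 4,  x_4 = 4,  x_5 = 3,  x_6 = 2,  x_7 = 0,  x_8 = 2,  x_9 = 2,  x_{10} = 4,  x_{11} = 1,  x_{12} = 0,  x_{13} = 1,  x_{14} = 1,  x_{15} = 2,  x_{16} = 3,  x_{17} = 0,  x_{18} = 3,  x_{19} = 3,  x_{20} = 1,  x_{21} = 4.
The sequence repeats with period 20.
So x_{205} = x_{0 + ((205-0) mod 20)} = x_5 = 3.

3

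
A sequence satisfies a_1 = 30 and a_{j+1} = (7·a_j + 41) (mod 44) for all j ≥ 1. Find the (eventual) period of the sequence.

Computing terms: a_1 = 30; a_2 = 31; a_3 = 38; a_4 = 43; a_5 = 34; a_6 = 15; a_7 = 14; a_8 = 7; a_9 = 2; a_{10} = 11; a_{11} = 30.
The sequence repeats with period 10.

10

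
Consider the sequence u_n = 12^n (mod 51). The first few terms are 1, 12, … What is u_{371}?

45

Computing terms: u_0 = 1, u_1 = 12, u_2 = 42, u_3 = 45, u_4 = 30, u_5 = 3, u_6 = 36, u_7 = 24, u_8 = 33, u_9 = 39, u_{10} = 9, u_{11} = 6, u_{12} = 21, u_{13} = 48, u_{14} = 15, u_{15} = 27, u_{16} = 18, u_{17} = 12.
Since u_{17} = u_1 = 12, the sequence is eventually periodic: after a pre-period of length 1 it cycles with period 16.
For n ≥ 1, u_n depends only on (n - 1) mod 16. (371 - 1) mod 16 = 2, so u_{371} = u_3 = 45.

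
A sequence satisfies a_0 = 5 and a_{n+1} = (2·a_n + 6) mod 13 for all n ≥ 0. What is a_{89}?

8

Computing terms: a_0 = 5; a_1 = 3; a_2 = 12; a_3 = 4; a_4 = 1; a_5 = 8; a_6 = 9; a_7 = 11; a_8 = 2; a_9 = 10; a_{10} = 0; a_{11} = 6; a_{12} = 5.
The sequence repeats with period 12.
So a_{89} = a_{0 + ((89-0) mod 12)} = a_5 = 8.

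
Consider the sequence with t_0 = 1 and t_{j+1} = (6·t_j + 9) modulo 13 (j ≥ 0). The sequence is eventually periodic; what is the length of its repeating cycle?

12

Listing terms: t_0 = 1; t_1 = 2; t_2 = 8; t_3 = 5; t_4 = 0; t_5 = 9; t_6 = 11; t_7 = 10; t_8 = 4; t_9 = 7; t_{10} = 12; t_{11} = 3; t_{12} = 1.
The sequence repeats with period 12.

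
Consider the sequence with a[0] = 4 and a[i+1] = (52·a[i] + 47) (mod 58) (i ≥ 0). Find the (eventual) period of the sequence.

Listing terms: a[0] = 4, a[1] = 23, a[2] = 25, a[3] = 13, a[4] = 27, a[5] = 1, a[6] = 41, a[7] = 33, a[8] = 23.
Since a[8] = a[1] = 23, the sequence is eventually periodic: after a pre-period of length 1 it cycles with period 7.

7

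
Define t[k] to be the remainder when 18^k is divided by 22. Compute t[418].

Computing terms: t[1] = 18, t[2] = 16, t[3] = 2, t[4] = 14, t[5] = 10, t[6] = 4, t[7] = 6, t[8] = 20, t[9] = 8, t[10] = 12, t[11] = 18.
The sequence repeats with period 10.
So t[418] = t[1 + ((418-1) mod 10)] = t[8] = 20.

20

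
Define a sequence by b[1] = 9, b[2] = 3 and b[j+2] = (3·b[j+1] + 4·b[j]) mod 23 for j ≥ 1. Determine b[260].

12

b[1] = 9; b[2] = 3; b[3] = 22; b[4] = 9; b[5] = 0; b[6] = 13; b[7] = 16; b[8] = 8; b[9] = 19; b[10] = 20; b[11] = 21; b[12] = 5; b[13] = 7; b[14] = 18; b[15] = 13; b[16] = 19; b[17] = 17; b[18] = 12; b[19] = 12; b[20] = 15; b[21] = 1; b[22] = 17; b[23] = 9; b[24] = 3.
The sequence repeats with period 22.
So b[260] = b[1 + ((260-1) mod 22)] = b[18] = 12.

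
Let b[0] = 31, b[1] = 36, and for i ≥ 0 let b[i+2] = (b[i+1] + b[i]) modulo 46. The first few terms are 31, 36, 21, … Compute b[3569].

b[0] = 31,  b[1] = 36,  b[2] = 21,  b[3] = 11,  b[4] = 32,  b[5] = 43,  b[6] = 29,  b[7] = 26,  b[8] = 9,  b[9] = 35,  b[10] = 44,  b[11] = 33,  b[12] = 31,  b[13] = 18,  b[14] = 3,  b[15] = 21,  b[16] = 24,  b[17] = 45,  b[18] = 23,  b[19] = 22,  b[20] = 45,  b[21] = 21,  b[22] = 20,  b[23] = 41,  b[24] = 15,  b[25] = 10,  b[26] = 25,  b[27] = 35,  b[28] = 14,  b[29] = 3,  b[30] = 17,  b[31] = 20,  b[32] = 37,  b[33] = 11,  b[34] = 2,  b[35] = 13,  b[36] = 15,  b[37] = 28,  b[38] = 43,  b[39] = 25,  b[40] = 22,  b[41] = 1,  b[42] = 23,  b[43] = 24,  b[44] = 1,  b[45] = 25,  b[46] = 26,  b[47] = 5,  b[48] = 31,  b[49] = 36.
The sequence repeats with period 48.
(3569 - 0) mod 48 = 17, so b[3569] = b[17] = 45.

45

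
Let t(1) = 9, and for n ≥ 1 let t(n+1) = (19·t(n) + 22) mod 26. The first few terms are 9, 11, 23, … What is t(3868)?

t(1) = 9,  t(2) = 11,  t(3) = 23,  t(4) = 17,  t(5) = 7,  t(6) = 25,  t(7) = 3,  t(8) = 1,  t(9) = 15,  t(10) = 21,  t(11) = 5,  t(12) = 13,  t(13) = 9.
The sequence repeats with period 12.
So t(3868) = t(1 + ((3868-1) mod 12)) = t(4) = 17.

17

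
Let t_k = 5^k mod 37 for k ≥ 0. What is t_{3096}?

We have t_0 = 1, t_1 = 5, t_2 = 25, t_3 = 14, t_4 = 33, t_5 = 17, t_6 = 11, t_7 = 18, t_8 = 16, t_9 = 6, t_{10} = 30, t_{11} = 2, t_{12} = 10, t_{13} = 13, t_{14} = 28, t_{15} = 29, t_{16} = 34, t_{17} = 22, t_{18} = 36, t_{19} = 32, t_{20} = 12, t_{21} = 23, t_{22} = 4, t_{23} = 20, t_{24} = 26, t_{25} = 19, t_{26} = 21, t_{27} = 31, t_{28} = 7, t_{29} = 35, t_{30} = 27, t_{31} = 24, t_{32} = 9, t_{33} = 8, t_{34} = 3, t_{35} = 15, t_{36} = 1.
Since t_{36} = t_0 = 1, the sequence is periodic with period 36.
So t_{3096} = t_{0 + ((3096-0) mod 36)} = t_0 = 1.

1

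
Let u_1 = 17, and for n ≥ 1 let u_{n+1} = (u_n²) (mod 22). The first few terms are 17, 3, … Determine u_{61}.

Listing terms: u_1 = 17, u_2 = 3, u_3 = 9, u_4 = 15, u_5 = 5, u_6 = 3.
Since u_6 = u_2 = 3, the sequence is eventually periodic: after a pre-period of length 1 it cycles with period 4.
For n ≥ 2, u_n depends only on (n - 2) mod 4. (61 - 2) mod 4 = 3, so u_{61} = u_5 = 5.

5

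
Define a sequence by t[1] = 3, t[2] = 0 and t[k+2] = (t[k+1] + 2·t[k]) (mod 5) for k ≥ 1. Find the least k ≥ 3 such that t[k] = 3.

We have t[1] = 3; t[2] = 0; t[3] = 1; t[4] = 1; t[5] = 3; t[6] = 0.
Since (t[5], t[6]) = (t[1], t[2]) = (3, 0) (two consecutive terms determine the rest), the sequence is periodic with period 4.
The value 3 next appears (with k ≥ 3) at t[5].

5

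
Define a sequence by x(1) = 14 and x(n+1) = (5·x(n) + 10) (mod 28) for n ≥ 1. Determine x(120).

12

We have x(1) = 14; x(2) = 24; x(3) = 18; x(4) = 16; x(5) = 6; x(6) = 12; x(7) = 14.
Since x(7) = x(1) = 14, the sequence is periodic with period 6.
So x(120) = x(1 + ((120-1) mod 6)) = x(6) = 12.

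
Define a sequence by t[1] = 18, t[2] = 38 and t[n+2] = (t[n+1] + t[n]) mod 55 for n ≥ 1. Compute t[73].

Computing terms: t[1] = 18, t[2] = 38, t[3] = 1, t[4] = 39, t[5] = 40, t[6] = 24, t[7] = 9, t[8] = 33, t[9] = 42, t[10] = 20, t[11] = 7, t[12] = 27, t[13] = 34, t[14] = 6, t[15] = 40, t[16] = 46, t[17] = 31, t[18] = 22, t[19] = 53, t[20] = 20, t[21] = 18, t[22] = 38.
The sequence repeats with period 20.
(73 - 1) mod 20 = 12, so t[73] = t[13] = 34.

34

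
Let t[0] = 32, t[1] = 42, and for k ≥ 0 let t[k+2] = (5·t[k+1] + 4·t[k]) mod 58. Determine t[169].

42

Listing terms: t[0] = 32,  t[1] = 42,  t[2] = 48,  t[3] = 2,  t[4] = 28,  t[5] = 32,  t[6] = 40,  t[7] = 38,  t[8] = 2,  t[9] = 46,  t[10] = 6,  t[11] = 40,  t[12] = 50,  t[13] = 4,  t[14] = 46,  t[15] = 14,  t[16] = 22,  t[17] = 50,  t[18] = 48,  t[19] = 34,  t[20] = 14,  t[21] = 32,  t[22] = 42.
The sequence repeats with period 21.
(169 - 0) mod 21 = 1, so t[169] = t[1] = 42.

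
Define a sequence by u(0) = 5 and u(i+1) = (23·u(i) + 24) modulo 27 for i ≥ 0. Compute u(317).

u(0) = 5,  u(1) = 4,  u(2) = 8,  u(3) = 19,  u(4) = 2,  u(5) = 16,  u(6) = 14,  u(7) = 22,  u(8) = 17,  u(9) = 10,  u(10) = 11,  u(11) = 7,  u(12) = 23,  u(13) = 13,  u(14) = 26,  u(15) = 1,  u(16) = 20,  u(17) = 25,  u(18) = 5.
Since u(18) = u(0) = 5, the sequence is periodic with period 18.
(317 - 0) mod 18 = 11, so u(317) = u(11) = 7.

7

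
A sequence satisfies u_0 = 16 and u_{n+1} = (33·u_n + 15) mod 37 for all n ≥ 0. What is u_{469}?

25

u_0 = 16,  u_1 = 25,  u_2 = 26,  u_3 = 22,  u_4 = 1,  u_5 = 11,  u_6 = 8,  u_7 = 20,  u_8 = 9,  u_9 = 16.
The sequence repeats with period 9.
(469 - 0) mod 9 = 1, so u_{469} = u_1 = 25.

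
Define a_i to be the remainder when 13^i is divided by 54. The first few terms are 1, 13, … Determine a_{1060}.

31

We have a_0 = 1,  a_1 = 13,  a_2 = 7,  a_3 = 37,  a_4 = 49,  a_5 = 43,  a_6 = 19,  a_7 = 31,  a_8 = 25,  a_9 = 1.
The sequence repeats with period 9.
(1060 - 0) mod 9 = 7, so a_{1060} = a_7 = 31.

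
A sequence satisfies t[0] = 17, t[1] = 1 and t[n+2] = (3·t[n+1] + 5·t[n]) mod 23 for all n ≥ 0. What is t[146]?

Listing terms: t[0] = 17,  t[1] = 1,  t[2] = 19,  t[3] = 16,  t[4] = 5,  t[5] = 3,  t[6] = 11,  t[7] = 2,  t[8] = 15,  t[9] = 9,  t[10] = 10,  t[11] = 6,  t[12] = 22,  t[13] = 4,  t[14] = 7,  t[15] = 18,  t[16] = 20,  t[17] = 12,  t[18] = 21,  t[19] = 8,  t[20] = 14,  t[21] = 13,  t[22] = 17,  t[23] = 1.
Since (t[22], t[23]) = (t[0], t[1]) = (17, 1) (two consecutive terms determine the rest), the sequence is periodic with period 22.
(146 - 0) mod 22 = 14, so t[146] = t[14] = 7.

7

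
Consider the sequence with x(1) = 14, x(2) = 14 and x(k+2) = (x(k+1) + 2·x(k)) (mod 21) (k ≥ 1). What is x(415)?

Computing terms: x(1) = 14,  x(2) = 14,  x(3) = 0,  x(4) = 7,  x(5) = 7,  x(6) = 0,  x(7) = 14,  x(8) = 14.
Since (x(7), x(8)) = (x(1), x(2)) = (14, 14) (two consecutive terms determine the rest), the sequence is periodic with period 6.
So x(415) = x(1 + ((415-1) mod 6)) = x(1) = 14.

14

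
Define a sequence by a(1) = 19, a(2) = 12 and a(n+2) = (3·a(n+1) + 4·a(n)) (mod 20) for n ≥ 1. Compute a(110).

Listing terms: a(1) = 19, a(2) = 12, a(3) = 12, a(4) = 4, a(5) = 0, a(6) = 16, a(7) = 8, a(8) = 8, a(9) = 16, a(10) = 0, a(11) = 4, a(12) = 12, a(13) = 12.
Since (a(12), a(13)) = (a(2), a(3)) = (12, 12) (two consecutive terms determine the rest), the sequence is eventually periodic: after a pre-period of length 1 it cycles with period 10.
For n ≥ 2, a(n) depends only on (n - 2) mod 10. (110 - 2) mod 10 = 8, so a(110) = a(10) = 0.

0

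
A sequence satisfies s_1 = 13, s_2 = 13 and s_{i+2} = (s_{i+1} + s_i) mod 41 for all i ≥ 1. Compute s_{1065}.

17

s_1 = 13, s_2 = 13, s_3 = 26, s_4 = 39, s_5 = 24, s_6 = 22, s_7 = 5, s_8 = 27, s_9 = 32, s_{10} = 18, s_{11} = 9, s_{12} = 27, s_{13} = 36, s_{14} = 22, s_{15} = 17, s_{16} = 39, s_{17} = 15, s_{18} = 13, s_{19} = 28, s_{20} = 0, s_{21} = 28, s_{22} = 28, s_{23} = 15, s_{24} = 2, s_{25} = 17, s_{26} = 19, s_{27} = 36, s_{28} = 14, s_{29} = 9, s_{30} = 23, s_{31} = 32, s_{32} = 14, s_{33} = 5, s_{34} = 19, s_{35} = 24, s_{36} = 2, s_{37} = 26, s_{38} = 28, s_{39} = 13, s_{40} = 0, s_{41} = 13, s_{42} = 13.
The sequence repeats with period 40.
So s_{1065} = s_{1 + ((1065-1) mod 40)} = s_{25} = 17.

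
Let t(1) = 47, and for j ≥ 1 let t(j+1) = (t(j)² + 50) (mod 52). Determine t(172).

We have t(1) = 47,  t(2) = 23,  t(3) = 7,  t(4) = 47.
Since t(4) = t(1) = 47, the sequence is periodic with period 3.
So t(172) = t(1 + ((172-1) mod 3)) = t(1) = 47.

47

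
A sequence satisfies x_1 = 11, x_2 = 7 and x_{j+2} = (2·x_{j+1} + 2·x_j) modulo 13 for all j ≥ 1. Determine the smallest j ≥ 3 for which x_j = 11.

Listing terms: x_1 = 11, x_2 = 7, x_3 = 10, x_4 = 8, x_5 = 10, x_6 = 10, x_7 = 1, x_8 = 9, x_9 = 7, x_{10} = 6, x_{11} = 0, x_{12} = 12, x_{13} = 11, x_{14} = 7.
The sequence repeats with period 12.
The value 11 next appears (with j ≥ 3) at x_{13}.

13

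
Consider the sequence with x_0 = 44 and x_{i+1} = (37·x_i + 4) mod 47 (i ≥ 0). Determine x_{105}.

Computing terms: x_0 = 44,  x_1 = 34,  x_2 = 40,  x_3 = 27,  x_4 = 16,  x_5 = 32,  x_6 = 13,  x_7 = 15,  x_8 = 42,  x_9 = 7,  x_{10} = 28,  x_{11} = 6,  x_{12} = 38,  x_{13} = 0,  x_{14} = 4,  x_{15} = 11,  x_{16} = 35,  x_{17} = 30,  x_{18} = 33,  x_{19} = 3,  x_{20} = 21,  x_{21} = 29,  x_{22} = 43,  x_{23} = 44.
The sequence repeats with period 23.
So x_{105} = x_{0 + ((105-0) mod 23)} = x_{13} = 0.

0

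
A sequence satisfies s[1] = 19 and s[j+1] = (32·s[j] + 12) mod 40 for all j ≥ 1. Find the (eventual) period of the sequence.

Listing terms: s[1] = 19, s[2] = 20, s[3] = 12, s[4] = 36, s[5] = 4, s[6] = 20.
Since s[6] = s[2] = 20, the sequence is eventually periodic: after a pre-period of length 1 it cycles with period 4.

4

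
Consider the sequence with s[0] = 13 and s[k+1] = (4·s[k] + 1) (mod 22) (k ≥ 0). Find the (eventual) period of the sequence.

5

Computing terms: s[0] = 13; s[1] = 9; s[2] = 15; s[3] = 17; s[4] = 3; s[5] = 13.
The sequence repeats with period 5.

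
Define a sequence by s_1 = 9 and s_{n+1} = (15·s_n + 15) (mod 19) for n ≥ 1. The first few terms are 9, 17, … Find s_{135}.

14

We have s_1 = 9; s_2 = 17; s_3 = 4; s_4 = 18; s_5 = 0; s_6 = 15; s_7 = 12; s_8 = 5; s_9 = 14; s_{10} = 16; s_{11} = 8; s_{12} = 2; s_{13} = 7; s_{14} = 6; s_{15} = 10; s_{16} = 13; s_{17} = 1; s_{18} = 11; s_{19} = 9.
Since s_{19} = s_1 = 9, the sequence is periodic with period 18.
(135 - 1) mod 18 = 8, so s_{135} = s_9 = 14.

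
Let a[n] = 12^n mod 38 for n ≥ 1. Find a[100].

26

We have a[1] = 12, a[2] = 30, a[3] = 18, a[4] = 26, a[5] = 8, a[6] = 20, a[7] = 12.
The sequence repeats with period 6.
(100 - 1) mod 6 = 3, so a[100] = a[4] = 26.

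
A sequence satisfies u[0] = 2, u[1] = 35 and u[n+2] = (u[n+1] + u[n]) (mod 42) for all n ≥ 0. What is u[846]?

32

u[0] = 2, u[1] = 35, u[2] = 37, u[3] = 30, u[4] = 25, u[5] = 13, u[6] = 38, u[7] = 9, u[8] = 5, u[9] = 14, u[10] = 19, u[11] = 33, u[12] = 10, u[13] = 1, u[14] = 11, u[15] = 12, u[16] = 23, u[17] = 35, u[18] = 16, u[19] = 9, u[20] = 25, u[21] = 34, u[22] = 17, u[23] = 9, u[24] = 26, u[25] = 35, u[26] = 19, u[27] = 12, u[28] = 31, u[29] = 1, u[30] = 32, u[31] = 33, u[32] = 23, u[33] = 14, u[34] = 37, u[35] = 9, u[36] = 4, u[37] = 13, u[38] = 17, u[39] = 30, u[40] = 5, u[41] = 35, u[42] = 40, u[43] = 33, u[44] = 31, u[45] = 22, u[46] = 11, u[47] = 33, u[48] = 2, u[49] = 35.
The sequence repeats with period 48.
(846 - 0) mod 48 = 30, so u[846] = u[30] = 32.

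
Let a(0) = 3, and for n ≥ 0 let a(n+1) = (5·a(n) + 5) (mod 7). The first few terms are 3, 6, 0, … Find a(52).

2

We have a(0) = 3; a(1) = 6; a(2) = 0; a(3) = 5; a(4) = 2; a(5) = 1; a(6) = 3.
Since a(6) = a(0) = 3, the sequence is periodic with period 6.
So a(52) = a(0 + ((52-0) mod 6)) = a(4) = 2.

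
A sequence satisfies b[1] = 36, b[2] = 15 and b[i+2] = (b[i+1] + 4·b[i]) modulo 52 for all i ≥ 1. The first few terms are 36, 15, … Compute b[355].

b[1] = 36, b[2] = 15, b[3] = 3, b[4] = 11, b[5] = 23, b[6] = 15, b[7] = 3.
Since (b[6], b[7]) = (b[2], b[3]) = (15, 3) (two consecutive terms determine the rest), the sequence is eventually periodic: after a pre-period of length 1 it cycles with period 4.
For i ≥ 2, b[i] depends only on (i - 2) mod 4. (355 - 2) mod 4 = 1, so b[355] = b[3] = 3.

3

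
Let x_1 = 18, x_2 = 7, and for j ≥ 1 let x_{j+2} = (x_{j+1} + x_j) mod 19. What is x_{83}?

9

We have x_1 = 18; x_2 = 7; x_3 = 6; x_4 = 13; x_5 = 0; x_6 = 13; x_7 = 13; x_8 = 7; x_9 = 1; x_{10} = 8; x_{11} = 9; x_{12} = 17; x_{13} = 7; x_{14} = 5; x_{15} = 12; x_{16} = 17; x_{17} = 10; x_{18} = 8; x_{19} = 18; x_{20} = 7.
The sequence repeats with period 18.
So x_{83} = x_{1 + ((83-1) mod 18)} = x_{11} = 9.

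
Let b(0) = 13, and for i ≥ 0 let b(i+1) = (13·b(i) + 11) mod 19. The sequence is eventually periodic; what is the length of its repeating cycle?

Computing terms: b(0) = 13, b(1) = 9, b(2) = 14, b(3) = 3, b(4) = 12, b(5) = 15, b(6) = 16, b(7) = 10, b(8) = 8, b(9) = 1, b(10) = 5, b(11) = 0, b(12) = 11, b(13) = 2, b(14) = 18, b(15) = 17, b(16) = 4, b(17) = 6, b(18) = 13.
The sequence repeats with period 18.

18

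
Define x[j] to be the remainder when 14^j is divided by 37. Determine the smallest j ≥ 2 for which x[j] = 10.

4

x[1] = 14, x[2] = 11, x[3] = 6, x[4] = 10, x[5] = 29, x[6] = 36, x[7] = 23, x[8] = 26, x[9] = 31, x[10] = 27, x[11] = 8, x[12] = 1, x[13] = 14.
The sequence repeats with period 12.
The value 10 first appears (with j ≥ 2) at x[4].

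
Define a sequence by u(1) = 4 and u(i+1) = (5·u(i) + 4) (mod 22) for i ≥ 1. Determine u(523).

14

u(1) = 4,  u(2) = 2,  u(3) = 14,  u(4) = 8,  u(5) = 0,  u(6) = 4.
Since u(6) = u(1) = 4, the sequence is periodic with period 5.
So u(523) = u(1 + ((523-1) mod 5)) = u(3) = 14.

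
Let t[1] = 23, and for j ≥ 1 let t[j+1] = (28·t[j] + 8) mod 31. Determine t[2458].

Computing terms: t[1] = 23, t[2] = 1, t[3] = 5, t[4] = 24, t[5] = 29, t[6] = 14, t[7] = 28, t[8] = 17, t[9] = 19, t[10] = 13, t[11] = 0, t[12] = 8, t[13] = 15, t[14] = 25, t[15] = 26, t[16] = 23.
The sequence repeats with period 15.
(2458 - 1) mod 15 = 12, so t[2458] = t[13] = 15.

15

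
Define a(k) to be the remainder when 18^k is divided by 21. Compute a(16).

We have a(0) = 1, a(1) = 18, a(2) = 9, a(3) = 15, a(4) = 18.
Since a(4) = a(1) = 18, the sequence is eventually periodic: after a pre-period of length 1 it cycles with period 3.
For k ≥ 1, a(k) depends only on (k - 1) mod 3. (16 - 1) mod 3 = 0, so a(16) = a(1) = 18.

18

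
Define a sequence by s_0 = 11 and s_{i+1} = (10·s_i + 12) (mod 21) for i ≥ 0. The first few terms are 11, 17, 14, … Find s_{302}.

s_0 = 11,  s_1 = 17,  s_2 = 14,  s_3 = 5,  s_4 = 20,  s_5 = 2,  s_6 = 11.
Since s_6 = s_0 = 11, the sequence is periodic with period 6.
(302 - 0) mod 6 = 2, so s_{302} = s_2 = 14.

14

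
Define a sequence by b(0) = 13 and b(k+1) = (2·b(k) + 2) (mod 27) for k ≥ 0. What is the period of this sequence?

b(0) = 13; b(1) = 1; b(2) = 4; b(3) = 10; b(4) = 22; b(5) = 19; b(6) = 13.
The sequence repeats with period 6.

6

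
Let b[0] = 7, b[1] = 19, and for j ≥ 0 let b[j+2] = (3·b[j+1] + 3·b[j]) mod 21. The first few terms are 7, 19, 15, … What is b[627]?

Listing terms: b[0] = 7, b[1] = 19, b[2] = 15, b[3] = 18, b[4] = 15, b[5] = 15, b[6] = 6, b[7] = 0, b[8] = 18, b[9] = 12, b[10] = 6, b[11] = 12, b[12] = 12, b[13] = 9, b[14] = 0, b[15] = 6, b[16] = 18, b[17] = 9, b[18] = 18, b[19] = 18, b[20] = 3, b[21] = 0, b[22] = 9, b[23] = 6, b[24] = 3, b[25] = 6, b[26] = 6, b[27] = 15, b[28] = 0, b[29] = 3, b[30] = 9, b[31] = 15, b[32] = 9, b[33] = 9, b[34] = 12, b[35] = 0, b[36] = 15, b[37] = 3, b[38] = 12, b[39] = 3, b[40] = 3, b[41] = 18, b[42] = 0, b[43] = 12, b[44] = 15, b[45] = 18.
Since (b[44], b[45]) = (b[2], b[3]) = (15, 18) (two consecutive terms determine the rest), the sequence is eventually periodic: after a pre-period of length 2 it cycles with period 42.
For j ≥ 2, b[j] depends only on (j - 2) mod 42. (627 - 2) mod 42 = 37, so b[627] = b[39] = 3.

3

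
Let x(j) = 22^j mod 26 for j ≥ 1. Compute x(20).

16

Listing terms: x(1) = 22, x(2) = 16, x(3) = 14, x(4) = 22.
The sequence repeats with period 3.
(20 - 1) mod 3 = 1, so x(20) = x(2) = 16.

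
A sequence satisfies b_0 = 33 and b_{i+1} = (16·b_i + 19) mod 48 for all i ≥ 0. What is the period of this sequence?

3

Listing terms: b_0 = 33,  b_1 = 19,  b_2 = 35,  b_3 = 3,  b_4 = 19.
Since b_4 = b_1 = 19, the sequence is eventually periodic: after a pre-period of length 1 it cycles with period 3.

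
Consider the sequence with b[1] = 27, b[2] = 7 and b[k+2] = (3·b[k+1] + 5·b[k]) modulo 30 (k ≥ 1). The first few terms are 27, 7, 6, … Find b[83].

b[1] = 27,  b[2] = 7,  b[3] = 6,  b[4] = 23,  b[5] = 9,  b[6] = 22,  b[7] = 21,  b[8] = 23,  b[9] = 24,  b[10] = 7,  b[11] = 21,  b[12] = 8,  b[13] = 9,  b[14] = 7,  b[15] = 6.
Since (b[14], b[15]) = (b[2], b[3]) = (7, 6) (two consecutive terms determine the rest), the sequence is eventually periodic: after a pre-period of length 1 it cycles with period 12.
For k ≥ 2, b[k] depends only on (k - 2) mod 12. (83 - 2) mod 12 = 9, so b[83] = b[11] = 21.

21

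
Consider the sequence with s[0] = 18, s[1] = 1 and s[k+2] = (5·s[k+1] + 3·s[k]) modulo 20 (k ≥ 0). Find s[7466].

Listing terms: s[0] = 18,  s[1] = 1,  s[2] = 19,  s[3] = 18,  s[4] = 7,  s[5] = 9,  s[6] = 6,  s[7] = 17,  s[8] = 3,  s[9] = 6,  s[10] = 19,  s[11] = 13,  s[12] = 2,  s[13] = 9,  s[14] = 11,  s[15] = 2,  s[16] = 3,  s[17] = 1,  s[18] = 14,  s[19] = 13,  s[20] = 7,  s[21] = 14,  s[22] = 11,  s[23] = 17,  s[24] = 18,  s[25] = 1.
The sequence repeats with period 24.
So s[7466] = s[0 + ((7466-0) mod 24)] = s[2] = 19.

19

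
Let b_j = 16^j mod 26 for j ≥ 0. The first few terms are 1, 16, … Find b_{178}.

16

Computing terms: b_0 = 1, b_1 = 16, b_2 = 22, b_3 = 14, b_4 = 16.
Since b_4 = b_1 = 16, the sequence is eventually periodic: after a pre-period of length 1 it cycles with period 3.
For j ≥ 1, b_j depends only on (j - 1) mod 3. (178 - 1) mod 3 = 0, so b_{178} = b_1 = 16.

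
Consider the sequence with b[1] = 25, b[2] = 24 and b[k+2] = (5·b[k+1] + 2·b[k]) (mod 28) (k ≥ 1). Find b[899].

Computing terms: b[1] = 25, b[2] = 24, b[3] = 2, b[4] = 2, b[5] = 14, b[6] = 18, b[7] = 6, b[8] = 10, b[9] = 6, b[10] = 22, b[11] = 10, b[12] = 10, b[13] = 14, b[14] = 6, b[15] = 2, b[16] = 22, b[17] = 2, b[18] = 26, b[19] = 22, b[20] = 22, b[21] = 14, b[22] = 2, b[23] = 10, b[24] = 26, b[25] = 10, b[26] = 18, b[27] = 26, b[28] = 26, b[29] = 14, b[30] = 10, b[31] = 22, b[32] = 18, b[33] = 22, b[34] = 6, b[35] = 18, b[36] = 18, b[37] = 14, b[38] = 22, b[39] = 26, b[40] = 6, b[41] = 26, b[42] = 2, b[43] = 6, b[44] = 6, b[45] = 14, b[46] = 26, b[47] = 18, b[48] = 2, b[49] = 18, b[50] = 10, b[51] = 2, b[52] = 2.
Since (b[51], b[52]) = (b[3], b[4]) = (2, 2) (two consecutive terms determine the rest), the sequence is eventually periodic: after a pre-period of length 2 it cycles with period 48.
For k ≥ 3, b[k] depends only on (k - 3) mod 48. (899 - 3) mod 48 = 32, so b[899] = b[35] = 18.

18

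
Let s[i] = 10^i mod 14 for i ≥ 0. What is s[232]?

4

We have s[0] = 1, s[1] = 10, s[2] = 2, s[3] = 6, s[4] = 4, s[5] = 12, s[6] = 8, s[7] = 10.
Since s[7] = s[1] = 10, the sequence is eventually periodic: after a pre-period of length 1 it cycles with period 6.
For i ≥ 1, s[i] depends only on (i - 1) mod 6. (232 - 1) mod 6 = 3, so s[232] = s[4] = 4.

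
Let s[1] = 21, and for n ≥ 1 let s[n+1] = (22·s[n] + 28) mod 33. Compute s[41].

28

s[1] = 21, s[2] = 28, s[3] = 17, s[4] = 6, s[5] = 28.
Since s[5] = s[2] = 28, the sequence is eventually periodic: after a pre-period of length 1 it cycles with period 3.
For n ≥ 2, s[n] depends only on (n - 2) mod 3. (41 - 2) mod 3 = 0, so s[41] = s[2] = 28.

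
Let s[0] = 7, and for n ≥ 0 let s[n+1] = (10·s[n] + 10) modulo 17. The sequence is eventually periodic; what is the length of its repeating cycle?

16

Listing terms: s[0] = 7,  s[1] = 12,  s[2] = 11,  s[3] = 1,  s[4] = 3,  s[5] = 6,  s[6] = 2,  s[7] = 13,  s[8] = 4,  s[9] = 16,  s[10] = 0,  s[11] = 10,  s[12] = 8,  s[13] = 5,  s[14] = 9,  s[15] = 15,  s[16] = 7.
The sequence repeats with period 16.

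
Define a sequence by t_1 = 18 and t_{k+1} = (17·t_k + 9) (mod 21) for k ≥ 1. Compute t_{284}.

Listing terms: t_1 = 18,  t_2 = 0,  t_3 = 9,  t_4 = 15,  t_5 = 12,  t_6 = 3,  t_7 = 18.
The sequence repeats with period 6.
So t_{284} = t_{1 + ((284-1) mod 6)} = t_2 = 0.

0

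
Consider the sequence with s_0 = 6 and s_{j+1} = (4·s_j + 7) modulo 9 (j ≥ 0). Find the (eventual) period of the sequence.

9

Computing terms: s_0 = 6; s_1 = 4; s_2 = 5; s_3 = 0; s_4 = 7; s_5 = 8; s_6 = 3; s_7 = 1; s_8 = 2; s_9 = 6.
Since s_9 = s_0 = 6, the sequence is periodic with period 9.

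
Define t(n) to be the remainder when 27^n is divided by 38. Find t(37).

t(0) = 1, t(1) = 27, t(2) = 7, t(3) = 37, t(4) = 11, t(5) = 31, t(6) = 1.
The sequence repeats with period 6.
So t(37) = t(0 + ((37-0) mod 6)) = t(1) = 27.

27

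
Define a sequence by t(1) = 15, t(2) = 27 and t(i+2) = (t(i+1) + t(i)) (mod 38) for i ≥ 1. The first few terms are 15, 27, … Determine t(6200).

t(1) = 15,  t(2) = 27,  t(3) = 4,  t(4) = 31,  t(5) = 35,  t(6) = 28,  t(7) = 25,  t(8) = 15,  t(9) = 2,  t(10) = 17,  t(11) = 19,  t(12) = 36,  t(13) = 17,  t(14) = 15,  t(15) = 32,  t(16) = 9,  t(17) = 3,  t(18) = 12,  t(19) = 15,  t(20) = 27.
Since (t(19), t(20)) = (t(1), t(2)) = (15, 27) (two consecutive terms determine the rest), the sequence is periodic with period 18.
So t(6200) = t(1 + ((6200-1) mod 18)) = t(8) = 15.

15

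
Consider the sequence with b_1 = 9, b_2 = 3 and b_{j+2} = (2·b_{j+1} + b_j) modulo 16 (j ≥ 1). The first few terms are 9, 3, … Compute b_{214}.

3

We have b_1 = 9, b_2 = 3, b_3 = 15, b_4 = 1, b_5 = 1, b_6 = 3, b_7 = 7, b_8 = 1, b_9 = 9, b_{10} = 3.
Since (b_9, b_{10}) = (b_1, b_2) = (9, 3) (two consecutive terms determine the rest), the sequence is periodic with period 8.
So b_{214} = b_{1 + ((214-1) mod 8)} = b_6 = 3.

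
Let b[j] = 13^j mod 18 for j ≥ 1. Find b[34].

We have b[1] = 13; b[2] = 7; b[3] = 1; b[4] = 13.
The sequence repeats with period 3.
(34 - 1) mod 3 = 0, so b[34] = b[1] = 13.

13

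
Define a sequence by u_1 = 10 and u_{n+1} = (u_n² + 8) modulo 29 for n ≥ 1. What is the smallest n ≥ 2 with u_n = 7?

8

We have u_1 = 10; u_2 = 21; u_3 = 14; u_4 = 1; u_5 = 9; u_6 = 2; u_7 = 12; u_8 = 7; u_9 = 28; u_{10} = 9.
Since u_{10} = u_5 = 9, the sequence is eventually periodic: after a pre-period of length 4 it cycles with period 5.
The value 7 first appears (with n ≥ 2) at u_8.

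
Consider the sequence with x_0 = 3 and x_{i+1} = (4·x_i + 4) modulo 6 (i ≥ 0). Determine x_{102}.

0

Computing terms: x_0 = 3, x_1 = 4, x_2 = 2, x_3 = 0, x_4 = 4.
Since x_4 = x_1 = 4, the sequence is eventually periodic: after a pre-period of length 1 it cycles with period 3.
For i ≥ 1, x_i depends only on (i - 1) mod 3. (102 - 1) mod 3 = 2, so x_{102} = x_3 = 0.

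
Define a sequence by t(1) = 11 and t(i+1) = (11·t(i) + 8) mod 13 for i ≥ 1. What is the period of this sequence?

12

Computing terms: t(1) = 11,  t(2) = 12,  t(3) = 10,  t(4) = 1,  t(5) = 6,  t(6) = 9,  t(7) = 3,  t(8) = 2,  t(9) = 4,  t(10) = 0,  t(11) = 8,  t(12) = 5,  t(13) = 11.
Since t(13) = t(1) = 11, the sequence is periodic with period 12.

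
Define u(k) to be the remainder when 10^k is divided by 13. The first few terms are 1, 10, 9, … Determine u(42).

1

u(0) = 1, u(1) = 10, u(2) = 9, u(3) = 12, u(4) = 3, u(5) = 4, u(6) = 1.
The sequence repeats with period 6.
(42 - 0) mod 6 = 0, so u(42) = u(0) = 1.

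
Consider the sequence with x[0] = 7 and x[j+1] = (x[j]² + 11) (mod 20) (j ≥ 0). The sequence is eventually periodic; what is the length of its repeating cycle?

We have x[0] = 7, x[1] = 0, x[2] = 11, x[3] = 12, x[4] = 15, x[5] = 16, x[6] = 7.
Since x[6] = x[0] = 7, the sequence is periodic with period 6.

6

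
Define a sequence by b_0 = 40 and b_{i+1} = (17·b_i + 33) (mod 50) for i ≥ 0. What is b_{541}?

Listing terms: b_0 = 40,  b_1 = 13,  b_2 = 4,  b_3 = 1,  b_4 = 0,  b_5 = 33,  b_6 = 44,  b_7 = 31,  b_8 = 10,  b_9 = 3,  b_{10} = 34,  b_{11} = 11,  b_{12} = 20,  b_{13} = 23,  b_{14} = 24,  b_{15} = 41,  b_{16} = 30,  b_{17} = 43,  b_{18} = 14,  b_{19} = 21,  b_{20} = 40.
Since b_{20} = b_0 = 40, the sequence is periodic with period 20.
(541 - 0) mod 20 = 1, so b_{541} = b_1 = 13.

13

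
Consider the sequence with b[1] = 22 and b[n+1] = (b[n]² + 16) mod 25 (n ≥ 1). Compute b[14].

0

Computing terms: b[1] = 22, b[2] = 0, b[3] = 16, b[4] = 22.
The sequence repeats with period 3.
So b[14] = b[1 + ((14-1) mod 3)] = b[2] = 0.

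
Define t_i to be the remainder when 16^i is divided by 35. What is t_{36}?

1

Listing terms: t_1 = 16; t_2 = 11; t_3 = 1; t_4 = 16.
The sequence repeats with period 3.
So t_{36} = t_{1 + ((36-1) mod 3)} = t_3 = 1.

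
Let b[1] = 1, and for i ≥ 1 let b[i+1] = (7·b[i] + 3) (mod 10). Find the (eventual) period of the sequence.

4

b[1] = 1, b[2] = 0, b[3] = 3, b[4] = 4, b[5] = 1.
The sequence repeats with period 4.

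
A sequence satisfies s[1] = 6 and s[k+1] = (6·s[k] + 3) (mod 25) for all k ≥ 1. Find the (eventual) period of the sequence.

25

Listing terms: s[1] = 6,  s[2] = 14,  s[3] = 12,  s[4] = 0,  s[5] = 3,  s[6] = 21,  s[7] = 4,  s[8] = 2,  s[9] = 15,  s[10] = 18,  s[11] = 11,  s[12] = 19,  s[13] = 17,  s[14] = 5,  s[15] = 8,  s[16] = 1,  s[17] = 9,  s[18] = 7,  s[19] = 20,  s[20] = 23,  s[21] = 16,  s[22] = 24,  s[23] = 22,  s[24] = 10,  s[25] = 13,  s[26] = 6.
Since s[26] = s[1] = 6, the sequence is periodic with period 25.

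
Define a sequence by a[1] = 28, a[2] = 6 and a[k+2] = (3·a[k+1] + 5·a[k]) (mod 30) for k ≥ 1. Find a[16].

a[1] = 28, a[2] = 6, a[3] = 8, a[4] = 24, a[5] = 22, a[6] = 6, a[7] = 8.
Since (a[6], a[7]) = (a[2], a[3]) = (6, 8) (two consecutive terms determine the rest), the sequence is eventually periodic: after a pre-period of length 1 it cycles with period 4.
For k ≥ 2, a[k] depends only on (k - 2) mod 4. (16 - 2) mod 4 = 2, so a[16] = a[4] = 24.

24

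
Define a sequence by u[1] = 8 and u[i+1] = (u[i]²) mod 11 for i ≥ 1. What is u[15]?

Computing terms: u[1] = 8, u[2] = 9, u[3] = 4, u[4] = 5, u[5] = 3, u[6] = 9.
Since u[6] = u[2] = 9, the sequence is eventually periodic: after a pre-period of length 1 it cycles with period 4.
For i ≥ 2, u[i] depends only on (i - 2) mod 4. (15 - 2) mod 4 = 1, so u[15] = u[3] = 4.

4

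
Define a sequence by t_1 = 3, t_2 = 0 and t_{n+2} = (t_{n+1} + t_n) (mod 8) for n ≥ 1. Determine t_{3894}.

1

t_1 = 3, t_2 = 0, t_3 = 3, t_4 = 3, t_5 = 6, t_6 = 1, t_7 = 7, t_8 = 0, t_9 = 7, t_{10} = 7, t_{11} = 6, t_{12} = 5, t_{13} = 3, t_{14} = 0.
The sequence repeats with period 12.
(3894 - 1) mod 12 = 5, so t_{3894} = t_6 = 1.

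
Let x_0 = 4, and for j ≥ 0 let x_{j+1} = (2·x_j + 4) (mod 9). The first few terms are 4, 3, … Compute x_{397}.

x_0 = 4; x_1 = 3; x_2 = 1; x_3 = 6; x_4 = 7; x_5 = 0; x_6 = 4.
Since x_6 = x_0 = 4, the sequence is periodic with period 6.
So x_{397} = x_{0 + ((397-0) mod 6)} = x_1 = 3.

3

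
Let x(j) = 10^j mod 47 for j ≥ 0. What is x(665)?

Listing terms: x(0) = 1; x(1) = 10; x(2) = 6; x(3) = 13; x(4) = 36; x(5) = 31; x(6) = 28; x(7) = 45; x(8) = 27; x(9) = 35; x(10) = 21; x(11) = 22; x(12) = 32; x(13) = 38; x(14) = 4; x(15) = 40; x(16) = 24; x(17) = 5; x(18) = 3; x(19) = 30; x(20) = 18; x(21) = 39; x(22) = 14; x(23) = 46; x(24) = 37; x(25) = 41; x(26) = 34; x(27) = 11; x(28) = 16; x(29) = 19; x(30) = 2; x(31) = 20; x(32) = 12; x(33) = 26; x(34) = 25; x(35) = 15; x(36) = 9; x(37) = 43; x(38) = 7; x(39) = 23; x(40) = 42; x(41) = 44; x(42) = 17; x(43) = 29; x(44) = 8; x(45) = 33; x(46) = 1.
Since x(46) = x(0) = 1, the sequence is periodic with period 46.
So x(665) = x(0 + ((665-0) mod 46)) = x(21) = 39.

39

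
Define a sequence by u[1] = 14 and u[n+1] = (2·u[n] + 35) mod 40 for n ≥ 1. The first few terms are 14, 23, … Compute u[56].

u[1] = 14; u[2] = 23; u[3] = 1; u[4] = 37; u[5] = 29; u[6] = 13; u[7] = 21; u[8] = 37.
Since u[8] = u[4] = 37, the sequence is eventually periodic: after a pre-period of length 3 it cycles with period 4.
For n ≥ 4, u[n] depends only on (n - 4) mod 4. (56 - 4) mod 4 = 0, so u[56] = u[4] = 37.

37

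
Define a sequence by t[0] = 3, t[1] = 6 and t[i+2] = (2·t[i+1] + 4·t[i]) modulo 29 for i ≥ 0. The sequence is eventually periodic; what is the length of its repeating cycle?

Listing terms: t[0] = 3, t[1] = 6, t[2] = 24, t[3] = 14, t[4] = 8, t[5] = 14, t[6] = 2, t[7] = 2, t[8] = 12, t[9] = 3, t[10] = 25, t[11] = 4, t[12] = 21, t[13] = 0, t[14] = 26, t[15] = 23, t[16] = 5, t[17] = 15, t[18] = 21, t[19] = 15, t[20] = 27, t[21] = 27, t[22] = 17, t[23] = 26, t[24] = 4, t[25] = 25, t[26] = 8, t[27] = 0, t[28] = 3, t[29] = 6.
The sequence repeats with period 28.

28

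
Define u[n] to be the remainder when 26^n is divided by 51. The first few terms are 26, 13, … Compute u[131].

We have u[1] = 26,  u[2] = 13,  u[3] = 32,  u[4] = 16,  u[5] = 8,  u[6] = 4,  u[7] = 2,  u[8] = 1,  u[9] = 26.
The sequence repeats with period 8.
So u[131] = u[1 + ((131-1) mod 8)] = u[3] = 32.

32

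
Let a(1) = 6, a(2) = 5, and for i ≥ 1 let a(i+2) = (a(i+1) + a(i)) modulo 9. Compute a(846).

7

We have a(1) = 6; a(2) = 5; a(3) = 2; a(4) = 7; a(5) = 0; a(6) = 7; a(7) = 7; a(8) = 5; a(9) = 3; a(10) = 8; a(11) = 2; a(12) = 1; a(13) = 3; a(14) = 4; a(15) = 7; a(16) = 2; a(17) = 0; a(18) = 2; a(19) = 2; a(20) = 4; a(21) = 6; a(22) = 1; a(23) = 7; a(24) = 8; a(25) = 6; a(26) = 5.
Since (a(25), a(26)) = (a(1), a(2)) = (6, 5) (two consecutive terms determine the rest), the sequence is periodic with period 24.
(846 - 1) mod 24 = 5, so a(846) = a(6) = 7.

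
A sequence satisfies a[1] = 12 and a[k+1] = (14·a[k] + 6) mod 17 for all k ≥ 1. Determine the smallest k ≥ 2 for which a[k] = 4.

a[1] = 12; a[2] = 4; a[3] = 11; a[4] = 7; a[5] = 2; a[6] = 0; a[7] = 6; a[8] = 5; a[9] = 8; a[10] = 16; a[11] = 9; a[12] = 13; a[13] = 1; a[14] = 3; a[15] = 14; a[16] = 15; a[17] = 12.
Since a[17] = a[1] = 12, the sequence is periodic with period 16.
The value 4 first appears (with k ≥ 2) at a[2].

2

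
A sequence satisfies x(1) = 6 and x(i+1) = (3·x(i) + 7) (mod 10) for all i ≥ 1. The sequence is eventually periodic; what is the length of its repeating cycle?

4

Computing terms: x(1) = 6; x(2) = 5; x(3) = 2; x(4) = 3; x(5) = 6.
Since x(5) = x(1) = 6, the sequence is periodic with period 4.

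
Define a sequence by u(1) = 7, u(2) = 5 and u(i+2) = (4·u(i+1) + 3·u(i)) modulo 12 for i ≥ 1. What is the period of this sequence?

4

We have u(1) = 7, u(2) = 5, u(3) = 5, u(4) = 11, u(5) = 11, u(6) = 5, u(7) = 5.
Since (u(6), u(7)) = (u(2), u(3)) = (5, 5) (two consecutive terms determine the rest), the sequence is eventually periodic: after a pre-period of length 1 it cycles with period 4.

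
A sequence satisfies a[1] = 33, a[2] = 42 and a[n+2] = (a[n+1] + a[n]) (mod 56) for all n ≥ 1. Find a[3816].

a[1] = 33,  a[2] = 42,  a[3] = 19,  a[4] = 5,  a[5] = 24,  a[6] = 29,  a[7] = 53,  a[8] = 26,  a[9] = 23,  a[10] = 49,  a[11] = 16,  a[12] = 9,  a[13] = 25,  a[14] = 34,  a[15] = 3,  a[16] = 37,  a[17] = 40,  a[18] = 21,  a[19] = 5,  a[20] = 26,  a[21] = 31,  a[22] = 1,  a[23] = 32,  a[24] = 33,  a[25] = 9,  a[26] = 42,  a[27] = 51,  a[28] = 37,  a[29] = 32,  a[30] = 13,  a[31] = 45,  a[32] = 2,  a[33] = 47,  a[34] = 49,  a[35] = 40,  a[36] = 33,  a[37] = 17,  a[38] = 50,  a[39] = 11,  a[40] = 5,  a[41] = 16,  a[42] = 21,  a[43] = 37,  a[44] = 2,  a[45] = 39,  a[46] = 41,  a[47] = 24,  a[48] = 9,  a[49] = 33,  a[50] = 42.
Since (a[49], a[50]) = (a[1], a[2]) = (33, 42) (two consecutive terms determine the rest), the sequence is periodic with period 48.
(3816 - 1) mod 48 = 23, so a[3816] = a[24] = 33.

33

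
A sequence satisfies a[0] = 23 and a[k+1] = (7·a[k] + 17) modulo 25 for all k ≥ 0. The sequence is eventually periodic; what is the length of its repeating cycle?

a[0] = 23, a[1] = 3, a[2] = 13, a[3] = 8, a[4] = 23.
Since a[4] = a[0] = 23, the sequence is periodic with period 4.

4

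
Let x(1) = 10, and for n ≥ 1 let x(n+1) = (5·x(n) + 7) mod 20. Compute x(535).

Computing terms: x(1) = 10,  x(2) = 17,  x(3) = 12,  x(4) = 7,  x(5) = 2,  x(6) = 17.
Since x(6) = x(2) = 17, the sequence is eventually periodic: after a pre-period of length 1 it cycles with period 4.
For n ≥ 2, x(n) depends only on (n - 2) mod 4. (535 - 2) mod 4 = 1, so x(535) = x(3) = 12.

12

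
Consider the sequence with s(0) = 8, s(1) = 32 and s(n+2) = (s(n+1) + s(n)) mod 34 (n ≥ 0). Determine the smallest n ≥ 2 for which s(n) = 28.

8

We have s(0) = 8, s(1) = 32, s(2) = 6, s(3) = 4, s(4) = 10, s(5) = 14, s(6) = 24, s(7) = 4, s(8) = 28, s(9) = 32, s(10) = 26, s(11) = 24, s(12) = 16, s(13) = 6, s(14) = 22, s(15) = 28, s(16) = 16, s(17) = 10, s(18) = 26, s(19) = 2, s(20) = 28, s(21) = 30, s(22) = 24, s(23) = 20, s(24) = 10, s(25) = 30, s(26) = 6, s(27) = 2, s(28) = 8, s(29) = 10, s(30) = 18, s(31) = 28, s(32) = 12, s(33) = 6, s(34) = 18, s(35) = 24, s(36) = 8, s(37) = 32.
The sequence repeats with period 36.
The value 28 first appears (with n ≥ 2) at s(8).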